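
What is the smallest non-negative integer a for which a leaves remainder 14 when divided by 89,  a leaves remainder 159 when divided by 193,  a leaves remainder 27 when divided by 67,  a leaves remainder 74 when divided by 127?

80169078

Combine the congruences pairwise.
From a ≡ 14 (mod 89) write a = 14 + 89t. Substituting into a ≡ 159 (mod 193) gives 89t ≡ 145 (mod 193), and since 89⁻¹ ≡ 180 (mod 193), t ≡ 45. Hence a ≡ 14 + 89·45 = 4019 (mod 17177).
From a ≡ 4019 (mod 17177) write a = 4019 + 17177t. Substituting into a ≡ 27 (mod 67) gives 17177t ≡ 28 (mod 67), and since 25⁻¹ ≡ 59 (mod 67), t ≡ 44. Hence a ≡ 4019 + 17177·44 = 759807 (mod 1150859).
From a ≡ 759807 (mod 1150859) write a = 759807 + 1150859t. Substituting into a ≡ 74 (mod 127) gives 1150859t ≡ 108 (mod 127), and since 112⁻¹ ≡ 110 (mod 127), t ≡ 69. Hence a ≡ 759807 + 1150859·69 = 80169078 (mod 146159093).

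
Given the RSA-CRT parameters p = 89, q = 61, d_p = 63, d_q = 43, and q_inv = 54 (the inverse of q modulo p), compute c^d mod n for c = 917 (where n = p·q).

5228

m₁ = c^(d_p) mod p: c ≡ 27 (mod 89), and 27^63 mod 89 = 66.
m₂ = c^(d_q) mod q: c ≡ 2 (mod 61), and 2^43 mod 61 = 43.
h = q_inv·(m₁ − m₂) mod p = 54·(66 − 43) mod 89 = 85.
m = m₂ + h·q = 43 + 85·61 = 5228.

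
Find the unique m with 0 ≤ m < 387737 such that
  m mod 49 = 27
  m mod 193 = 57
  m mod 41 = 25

The moduli are pairwise coprime; N = 49·193·41 = 387737.
N/49 = 7913; 7913 ≡ 24 (mod 49); 24·47 ≡ 1, so inverse 47.
N/193 = 2009; 2009 ≡ 79 (mod 193); 79·22 ≡ 1, so inverse 22.
N/41 = 9457; 9457 ≡ 27 (mod 41); 27·38 ≡ 1, so inverse 38.
m ≡ 27·7913·47 + 57·2009·22 + 25·9457·38 = 21545033.
21545033 mod 387737 = 219498.

219498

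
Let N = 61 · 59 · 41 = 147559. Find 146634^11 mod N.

3093

Mod 61: 146634 ≡ 51; 51^11 ≡ 43 (mod 61).
Mod 59: 146634 ≡ 19; 19^11 ≡ 25 (mod 59).
Mod 41: 146634 ≡ 18; 18^11 ≡ 18 (mod 41).
Combine by CRT: x ≡ 43 (mod 61), x ≡ 25 (mod 59), x ≡ 18 (mod 41) ⇒ x ≡ 3093 (mod 147559).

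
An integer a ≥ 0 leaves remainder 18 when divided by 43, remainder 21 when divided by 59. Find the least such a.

Combine the congruences pairwise.
From a ≡ 18 (mod 43) write a = 18 + 43t. Substituting into a ≡ 21 (mod 59) gives 43t ≡ 3 (mod 59), and since 43⁻¹ ≡ 11 (mod 59), t ≡ 33. Hence a ≡ 18 + 43·33 = 1437 (mod 2537).

1437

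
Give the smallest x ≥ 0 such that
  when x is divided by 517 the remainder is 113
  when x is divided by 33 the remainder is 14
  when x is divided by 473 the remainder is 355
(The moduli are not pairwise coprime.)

gcd(517, 33) = 11 and 11 | (14 − 113), so the pair is consistent; merging gives x ≡ 113 (mod 1551), where 1551 = lcm(517, 33).
gcd(1551, 473) = 11 and 11 | (355 − 113), so the pair is consistent; merging gives x ≡ 14072 (mod 66693), where 66693 = lcm(1551, 473).
The solution is unique modulo lcm(517, 33, 473) = 66693.

14072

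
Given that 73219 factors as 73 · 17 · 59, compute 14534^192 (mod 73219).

Mod 73: 14534 ≡ 7; by Fermat, exponent reduces to 192 mod 72 = 48; 7^48 ≡ 1 (mod 73).
Mod 17: 14534 ≡ 16; since 16 | 192, by Fermat 16^192 ≡ 1 (mod 17).
Mod 59: 14534 ≡ 20; by Fermat, exponent reduces to 192 mod 58 = 18; 20^18 ≡ 29 (mod 59).
Combine by CRT: x ≡ 1 (mod 73), x ≡ 1 (mod 17), x ≡ 29 (mod 59) ⇒ x ≡ 17375 (mod 73219).

17375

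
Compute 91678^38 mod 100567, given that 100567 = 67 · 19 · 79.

Mod 67: 91678 ≡ 22; 22^38 ≡ 59 (mod 67).
Mod 19: 91678 ≡ 3; by Fermat, exponent reduces to 38 mod 18 = 2; 3^2 ≡ 9 (mod 19).
Mod 79: 91678 ≡ 38; 38^38 ≡ 52 (mod 79).
Combine by CRT: x ≡ 59 (mod 67), x ≡ 9 (mod 19), x ≡ 52 (mod 79) ⇒ x ≡ 68466 (mod 100567).

68466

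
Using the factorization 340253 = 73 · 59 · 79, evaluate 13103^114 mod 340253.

260983

Mod 73: 13103 ≡ 36; by Fermat, exponent reduces to 114 mod 72 = 42; 36^42 ≡ 8 (mod 73).
Mod 59: 13103 ≡ 5; by Fermat, exponent reduces to 114 mod 58 = 56; 5^56 ≡ 26 (mod 59).
Mod 79: 13103 ≡ 68; by Fermat, exponent reduces to 114 mod 78 = 36; 68^36 ≡ 46 (mod 79).
Combine by CRT: x ≡ 8 (mod 73), x ≡ 26 (mod 59), x ≡ 46 (mod 79) ⇒ x ≡ 260983 (mod 340253).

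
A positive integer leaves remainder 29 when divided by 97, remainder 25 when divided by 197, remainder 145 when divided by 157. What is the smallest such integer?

The moduli are pairwise coprime; N = 97·197·157 = 3000113.
N/97 = 30929; 30929 ≡ 83 (mod 97); 83·90 ≡ 1, so inverse 90.
N/197 = 15229; 15229 ≡ 60 (mod 197); 60·23 ≡ 1, so inverse 23.
N/157 = 19109; 19109 ≡ 112 (mod 157); 112·150 ≡ 1, so inverse 150.
x ≡ 29·30929·90 + 25·15229·23 + 145·19109·150 = 505102115.
505102115 mod 3000113 = 1083131.

1083131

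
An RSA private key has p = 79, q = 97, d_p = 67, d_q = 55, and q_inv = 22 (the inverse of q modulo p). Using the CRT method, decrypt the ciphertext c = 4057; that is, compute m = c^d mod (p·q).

2192

m₁ = c^(d_p) mod p: c ≡ 28 (mod 79), and 28^67 mod 79 = 59.
m₂ = c^(d_q) mod q: c ≡ 80 (mod 97), and 80^55 mod 97 = 58.
h = q_inv·(m₁ − m₂) mod p = 22·(59 − 58) mod 79 = 22.
m = m₂ + h·q = 58 + 22·97 = 2192.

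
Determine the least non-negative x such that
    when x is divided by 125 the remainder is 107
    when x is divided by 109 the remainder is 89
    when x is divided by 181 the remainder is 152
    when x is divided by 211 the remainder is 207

From x ≡ 107 (mod 125) write x = 107 + 125t. Substituting into x ≡ 89 (mod 109) gives 125t ≡ 91 (mod 109), and since 16⁻¹ ≡ 75 (mod 109), t ≡ 67. Hence x ≡ 107 + 125·67 = 8482 (mod 13625).
From x ≡ 8482 (mod 13625) write x = 8482 + 13625t. Substituting into x ≡ 152 (mod 181) gives 13625t ≡ 177 (mod 181), and since 50⁻¹ ≡ 105 (mod 181), t ≡ 123. Hence x ≡ 8482 + 13625·123 = 1684357 (mod 2466125).
From x ≡ 1684357 (mod 2466125) write x = 1684357 + 2466125t. Substituting into x ≡ 207 (mod 211) gives 2466125t ≡ 52 (mod 211), and since 168⁻¹ ≡ 157 (mod 211), t ≡ 146. Hence x ≡ 1684357 + 2466125·146 = 361738607 (mod 520352375).

361738607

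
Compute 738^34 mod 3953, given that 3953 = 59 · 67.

1274

Mod 59: 738 ≡ 30; 30^34 ≡ 35 (mod 59).
Mod 67: 738 ≡ 1; 1^34 ≡ 1 (mod 67).
Combine by CRT: x ≡ 35 (mod 59), x ≡ 1 (mod 67) ⇒ x ≡ 1274 (mod 3953).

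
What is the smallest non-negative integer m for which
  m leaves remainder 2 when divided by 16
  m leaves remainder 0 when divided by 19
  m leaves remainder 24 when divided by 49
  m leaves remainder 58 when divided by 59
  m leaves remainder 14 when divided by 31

18498210

The moduli are pairwise coprime; N = 16·19·49·59·31 = 27244784.
N/16 = 1702799; 1702799 ≡ 15 (mod 16); 15·15 ≡ 1, so inverse 15.
N/19 = 1433936; 1433936 ≡ 6 (mod 19); 6·16 ≡ 1, so inverse 16.
N/49 = 556016; 556016 ≡ 13 (mod 49); 13·34 ≡ 1, so inverse 34.
N/59 = 461776; 461776 ≡ 42 (mod 59); 42·52 ≡ 1, so inverse 52.
N/31 = 878864; 878864 ≡ 14 (mod 31); 14·20 ≡ 1, so inverse 20.
m ≡ 2·1702799·15 + 0·1433936·16 + 24·556016·34 + 58·461776·52 + 14·878864·20 = 2143591362.
2143591362 mod 27244784 = 18498210.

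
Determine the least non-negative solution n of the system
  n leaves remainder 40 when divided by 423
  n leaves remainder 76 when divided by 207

gcd(423, 207) = 9 and 9 | (76 − 40), so the pair is consistent; merging gives n ≡ 1732 (mod 9729), where 9729 = lcm(423, 207).
The solution is unique modulo lcm(423, 207) = 9729.

1732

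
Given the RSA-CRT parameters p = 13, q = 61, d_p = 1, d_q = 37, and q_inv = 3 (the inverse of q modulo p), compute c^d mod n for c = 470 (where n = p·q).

m₁ = c^(d_p) mod p: c ≡ 2 (mod 13), and 2^1 mod 13 = 2.
m₂ = c^(d_q) mod q: c ≡ 43 (mod 61), and 43^37 mod 61 = 59.
h = q_inv·(m₁ − m₂) mod p = 3·(2 − 59) mod 13 = 11.
m = m₂ + h·q = 59 + 11·61 = 730.

730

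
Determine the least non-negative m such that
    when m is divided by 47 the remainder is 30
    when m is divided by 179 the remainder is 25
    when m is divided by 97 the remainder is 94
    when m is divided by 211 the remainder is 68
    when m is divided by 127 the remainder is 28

Combine the congruences pairwise.
From m ≡ 30 (mod 47) write m = 30 + 47t. Substituting into m ≡ 25 (mod 179) gives 47t ≡ 174 (mod 179), and since 47⁻¹ ≡ 80 (mod 179), t ≡ 137. Hence m ≡ 30 + 47·137 = 6469 (mod 8413).
From m ≡ 6469 (mod 8413) write m = 6469 + 8413t. Substituting into m ≡ 94 (mod 97) gives 8413t ≡ 27 (mod 97), and since 71⁻¹ ≡ 41 (mod 97), t ≡ 40. Hence m ≡ 6469 + 8413·40 = 342989 (mod 816061).
From m ≡ 342989 (mod 816061) write m = 342989 + 816061t. Substituting into m ≡ 68 (mod 211) gives 816061t ≡ 165 (mod 211), and since 124⁻¹ ≡ 97 (mod 211), t ≡ 180. Hence m ≡ 342989 + 816061·180 = 147233969 (mod 172188871).
From m ≡ 147233969 (mod 172188871) write m = 147233969 + 172188871t. Substituting into m ≡ 28 (mod 127) gives 172188871t ≡ 80 (mod 127), and since 112⁻¹ ≡ 110 (mod 127), t ≡ 37. Hence m ≡ 147233969 + 172188871·37 = 6518222196 (mod 21867986617).

6518222196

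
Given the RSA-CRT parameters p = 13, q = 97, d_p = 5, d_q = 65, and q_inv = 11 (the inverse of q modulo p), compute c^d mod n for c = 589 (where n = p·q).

m₁ = c^(d_p) mod p: c ≡ 4 (mod 13), and 4^5 mod 13 = 10.
m₂ = c^(d_q) mod q: c ≡ 7 (mod 97), and 7^65 mod 97 = 39.
h = q_inv·(m₁ − m₂) mod p = 11·(10 − 39) mod 13 = 6.
m = m₂ + h·q = 39 + 6·97 = 621.

621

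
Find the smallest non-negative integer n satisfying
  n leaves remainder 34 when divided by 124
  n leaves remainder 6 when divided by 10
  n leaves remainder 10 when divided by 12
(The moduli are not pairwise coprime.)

406

Combine the congruences pairwise.
gcd(124, 10) = 2 and 2 | (6 − 34), so the pair is consistent; merging gives n ≡ 406 (mod 620), where 620 = lcm(124, 10).
gcd(620, 12) = 4 and 4 | (10 − 406), so the pair is consistent; merging gives n ≡ 406 (mod 1860), where 1860 = lcm(620, 12).
The solution is unique modulo lcm(124, 10, 12) = 1860.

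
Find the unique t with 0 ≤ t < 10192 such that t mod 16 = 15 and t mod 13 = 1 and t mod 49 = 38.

From t ≡ 15 (mod 16) write t = 15 + 16s. Substituting into t ≡ 1 (mod 13) gives 16s ≡ 12 (mod 13), and since 3⁻¹ ≡ 9 (mod 13), s ≡ 4. Hence t ≡ 15 + 16·4 = 79 (mod 208).
From t ≡ 79 (mod 208) write t = 79 + 208s. Substituting into t ≡ 38 (mod 49) gives 208s ≡ 8 (mod 49), and since 12⁻¹ ≡ 45 (mod 49), s ≡ 17. Hence t ≡ 79 + 208·17 = 3615 (mod 10192).

3615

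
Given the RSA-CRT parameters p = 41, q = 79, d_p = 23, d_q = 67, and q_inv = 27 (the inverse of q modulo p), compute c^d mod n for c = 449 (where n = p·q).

2452

m₁ = c^(d_p) mod p: c ≡ 39 (mod 41), and 39^23 mod 41 = 33.
m₂ = c^(d_q) mod q: c ≡ 54 (mod 79), and 54^67 mod 79 = 3.
h = q_inv·(m₁ − m₂) mod p = 27·(33 − 3) mod 41 = 31.
m = m₂ + h·q = 3 + 31·79 = 2452.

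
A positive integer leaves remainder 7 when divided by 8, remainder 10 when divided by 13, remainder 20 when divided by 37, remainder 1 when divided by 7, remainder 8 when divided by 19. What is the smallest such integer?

Combine the congruences pairwise.
From m ≡ 7 (mod 8) write m = 7 + 8t. Substituting into m ≡ 10 (mod 13) gives 8t ≡ 3 (mod 13), and since 8⁻¹ ≡ 5 (mod 13), t ≡ 2. Hence m ≡ 7 + 8·2 = 23 (mod 104).
From m ≡ 23 (mod 104) write m = 23 + 104t. Substituting into m ≡ 20 (mod 37) gives 104t ≡ 34 (mod 37), and since 30⁻¹ ≡ 21 (mod 37), t ≡ 11. Hence m ≡ 23 + 104·11 = 1167 (mod 3848).
From m ≡ 1167 (mod 3848) write m = 1167 + 3848t. Substituting into m ≡ 1 (mod 7) gives 3848t ≡ 3 (mod 7), and since 5⁻¹ ≡ 3 (mod 7), t ≡ 2. Hence m ≡ 1167 + 3848·2 = 8863 (mod 26936).
From m ≡ 8863 (mod 26936) write m = 8863 + 26936t. Substituting into m ≡ 8 (mod 19) gives 26936t ≡ 18 (mod 19), and since 13⁻¹ ≡ 3 (mod 19), t ≡ 16. Hence m ≡ 8863 + 26936·16 = 439839 (mod 511784).

439839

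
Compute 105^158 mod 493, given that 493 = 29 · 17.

410

Mod 29: 105 ≡ 18; by Fermat, exponent reduces to 158 mod 28 = 18; 18^18 ≡ 4 (mod 29).
Mod 17: 105 ≡ 3; by Fermat, exponent reduces to 158 mod 16 = 14; 3^14 ≡ 2 (mod 17).
Combine by CRT: x ≡ 4 (mod 29), x ≡ 2 (mod 17) ⇒ x ≡ 410 (mod 493).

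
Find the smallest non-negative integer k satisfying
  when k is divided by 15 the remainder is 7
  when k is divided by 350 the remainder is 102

802

gcd(15, 350) = 5 and 5 | (102 − 7), so the pair is consistent; merging gives k ≡ 802 (mod 1050), where 1050 = lcm(15, 350).
The solution is unique modulo lcm(15, 350) = 1050.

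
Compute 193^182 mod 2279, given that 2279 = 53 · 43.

Mod 53: 193 ≡ 34; by Fermat, exponent reduces to 182 mod 52 = 26; 34^26 ≡ 52 (mod 53).
Mod 43: 193 ≡ 21; by Fermat, exponent reduces to 182 mod 42 = 14; 21^14 ≡ 1 (mod 43).
Combine by CRT: x ≡ 52 (mod 53), x ≡ 1 (mod 43) ⇒ x ≡ 1377 (mod 2279).

1377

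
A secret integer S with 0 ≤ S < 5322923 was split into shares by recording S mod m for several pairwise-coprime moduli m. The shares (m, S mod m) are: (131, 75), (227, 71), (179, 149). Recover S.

From S ≡ 75 (mod 131) write S = 75 + 131t. Substituting into S ≡ 71 (mod 227) gives 131t ≡ 223 (mod 227), and since 131⁻¹ ≡ 26 (mod 227), t ≡ 123. Hence S ≡ 75 + 131·123 = 16188 (mod 29737).
From S ≡ 16188 (mod 29737) write S = 16188 + 29737t. Substituting into S ≡ 149 (mod 179) gives 29737t ≡ 71 (mod 179), and since 23⁻¹ ≡ 109 (mod 179), t ≡ 42. Hence S ≡ 16188 + 29737·42 = 1265142 (mod 5322923).

1265142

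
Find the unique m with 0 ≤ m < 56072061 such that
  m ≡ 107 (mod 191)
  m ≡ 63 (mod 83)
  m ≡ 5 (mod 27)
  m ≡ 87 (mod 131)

24187010

The moduli are pairwise coprime; N = 191·83·27·131 = 56072061.
N/191 = 293571; 293571 ≡ 4 (mod 191); 4·48 ≡ 1, so inverse 48.
N/83 = 675567; 675567 ≡ 30 (mod 83); 30·36 ≡ 1, so inverse 36.
N/27 = 2076743; 2076743 ≡ 11 (mod 27); 11·5 ≡ 1, so inverse 5.
N/131 = 428031; 428031 ≡ 54 (mod 131); 54·17 ≡ 1, so inverse 17.
m ≡ 107·293571·48 + 63·675567·36 + 5·2076743·5 + 87·428031·17 = 3724943036.
3724943036 mod 56072061 = 24187010.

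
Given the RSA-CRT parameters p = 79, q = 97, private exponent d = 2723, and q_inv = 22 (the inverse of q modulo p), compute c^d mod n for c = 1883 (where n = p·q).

d_p = d mod (p−1) = 2723 mod 78 = 71; d_q = d mod (q−1) = 35.
m₁ = c^(d_p) mod p: c ≡ 66 (mod 79), and 66^71 mod 79 = 39.
m₂ = c^(d_q) mod q: c ≡ 40 (mod 97), and 40^35 mod 97 = 76.
h = q_inv·(m₁ − m₂) mod p = 22·(39 − 76) mod 79 = 55.
m = m₂ + h·q = 76 + 55·97 = 5411.

5411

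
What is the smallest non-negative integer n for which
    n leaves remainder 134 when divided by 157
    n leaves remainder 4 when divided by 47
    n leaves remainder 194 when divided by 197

603014

The moduli are pairwise coprime; M = 157·47·197 = 1453663.
M/157 = 9259; 9259 ≡ 153 (mod 157); 153·39 ≡ 1, so inverse 39.
M/47 = 30929; 30929 ≡ 3 (mod 47); 3·16 ≡ 1, so inverse 16.
M/197 = 7379; 7379 ≡ 90 (mod 197); 90·81 ≡ 1, so inverse 81.
n ≡ 134·9259·39 + 4·30929·16 + 194·7379·81 = 166320596.
166320596 mod 1453663 = 603014.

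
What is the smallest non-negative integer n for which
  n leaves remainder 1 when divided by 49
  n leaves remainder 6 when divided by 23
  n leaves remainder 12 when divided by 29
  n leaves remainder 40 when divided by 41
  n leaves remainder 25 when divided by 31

11262945

The moduli are pairwise coprime; M = 49·23·29·41·31 = 41540093.
M/49 = 847757; 847757 ≡ 8 (mod 49); 8·43 ≡ 1, so inverse 43.
M/23 = 1806091; 1806091 ≡ 16 (mod 23); 16·13 ≡ 1, so inverse 13.
M/29 = 1432417; 1432417 ≡ 20 (mod 29); 20·16 ≡ 1, so inverse 16.
M/41 = 1013173; 1013173 ≡ 22 (mod 41); 22·28 ≡ 1, so inverse 28.
M/31 = 1340003; 1340003 ≡ 28 (mod 31); 28·10 ≡ 1, so inverse 10.
n ≡ 1·847757·43 + 6·1806091·13 + 12·1432417·16 + 40·1013173·28 + 25·1340003·10 = 1922107223.
1922107223 mod 41540093 = 11262945.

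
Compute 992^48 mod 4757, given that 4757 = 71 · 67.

Mod 71: 992 ≡ 69; 69^48 ≡ 27 (mod 71).
Mod 67: 992 ≡ 54; 54^48 ≡ 15 (mod 67).
Combine by CRT: x ≡ 27 (mod 71), x ≡ 15 (mod 67) ⇒ x ≡ 4571 (mod 4757).

4571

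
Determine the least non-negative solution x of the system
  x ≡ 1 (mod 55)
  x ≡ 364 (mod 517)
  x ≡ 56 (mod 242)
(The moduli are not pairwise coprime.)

Combine the congruences pairwise.
gcd(55, 517) = 11 and 11 | (364 − 1), so the pair is consistent; merging gives x ≡ 881 (mod 2585), where 2585 = lcm(55, 517).
gcd(2585, 242) = 11 and 11 | (56 − 881), so the pair is consistent; merging gives x ≡ 44826 (mod 56870), where 56870 = lcm(2585, 242).
The solution is unique modulo lcm(55, 517, 242) = 56870.

44826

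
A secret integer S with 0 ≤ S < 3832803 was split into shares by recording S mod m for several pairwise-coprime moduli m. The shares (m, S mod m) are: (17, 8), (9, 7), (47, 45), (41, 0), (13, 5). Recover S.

Combine the congruences pairwise.
From S ≡ 8 (mod 17) write S = 8 + 17t. Substituting into S ≡ 7 (mod 9) gives 17t ≡ 8 (mod 9), and since 8⁻¹ ≡ 8 (mod 9), t ≡ 1. Hence S ≡ 8 + 17·1 = 25 (mod 153).
From S ≡ 25 (mod 153) write S = 25 + 153t. Substituting into S ≡ 45 (mod 47) gives 153t ≡ 20 (mod 47), and since 12⁻¹ ≡ 4 (mod 47), t ≡ 33. Hence S ≡ 25 + 153·33 = 5074 (mod 7191).
From S ≡ 5074 (mod 7191) write S = 5074 + 7191t. Substituting into S ≡ 0 (mod 41) gives 7191t ≡ 10 (mod 41), and since 16⁻¹ ≡ 18 (mod 41), t ≡ 16. Hence S ≡ 5074 + 7191·16 = 120130 (mod 294831).
From S ≡ 120130 (mod 294831) write S = 120130 + 294831t. Substituting into S ≡ 5 (mod 13) gives 294831t ≡ 8 (mod 13), and since 4⁻¹ ≡ 10 (mod 13), t ≡ 2. Hence S ≡ 120130 + 294831·2 = 709792 (mod 3832803).

709792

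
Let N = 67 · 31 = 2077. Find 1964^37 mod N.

1253

Mod 67: 1964 ≡ 21; 21^37 ≡ 47 (mod 67).
Mod 31: 1964 ≡ 11; by Fermat, exponent reduces to 37 mod 30 = 7; 11^7 ≡ 13 (mod 31).
Combine by CRT: x ≡ 47 (mod 67), x ≡ 13 (mod 31) ⇒ x ≡ 1253 (mod 2077).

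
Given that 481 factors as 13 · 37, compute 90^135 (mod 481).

Mod 13: 90 ≡ 12; by Fermat, exponent reduces to 135 mod 12 = 3; 12^3 ≡ 12 (mod 13).
Mod 37: 90 ≡ 16; by Fermat, exponent reduces to 135 mod 36 = 27; 16^27 ≡ 1 (mod 37).
Combine by CRT: x ≡ 12 (mod 13), x ≡ 1 (mod 37) ⇒ x ≡ 38 (mod 481).

38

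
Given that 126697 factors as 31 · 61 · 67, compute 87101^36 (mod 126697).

Mod 31: 87101 ≡ 22; by Fermat, exponent reduces to 36 mod 30 = 6; 22^6 ≡ 8 (mod 31).
Mod 61: 87101 ≡ 54; 54^36 ≡ 20 (mod 61).
Mod 67: 87101 ≡ 1; 1^36 ≡ 1 (mod 67).
Combine by CRT: x ≡ 8 (mod 31), x ≡ 20 (mod 61), x ≡ 1 (mod 67) ⇒ x ≡ 15880 (mod 126697).

15880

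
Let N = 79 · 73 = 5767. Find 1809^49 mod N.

2792

Mod 79: 1809 ≡ 71; 71^49 ≡ 27 (mod 79).
Mod 73: 1809 ≡ 57; 57^49 ≡ 18 (mod 73).
Combine by CRT: x ≡ 27 (mod 79), x ≡ 18 (mod 73) ⇒ x ≡ 2792 (mod 5767).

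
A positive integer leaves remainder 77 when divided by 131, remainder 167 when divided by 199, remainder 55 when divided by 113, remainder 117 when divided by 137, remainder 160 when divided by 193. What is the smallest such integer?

From x ≡ 77 (mod 131) write x = 77 + 131t. Substituting into x ≡ 167 (mod 199) gives 131t ≡ 90 (mod 199), and since 131⁻¹ ≡ 79 (mod 199), t ≡ 145. Hence x ≡ 77 + 131·145 = 19072 (mod 26069).
From x ≡ 19072 (mod 26069) write x = 19072 + 26069t. Substituting into x ≡ 55 (mod 113) gives 26069t ≡ 80 (mod 113), and since 79⁻¹ ≡ 103 (mod 113), t ≡ 104. Hence x ≡ 19072 + 26069·104 = 2730248 (mod 2945797).
From x ≡ 2730248 (mod 2945797) write x = 2730248 + 2945797t. Substituting into x ≡ 117 (mod 137) gives 2945797t ≡ 5 (mod 137), and since 23⁻¹ ≡ 6 (mod 137), t ≡ 30. Hence x ≡ 2730248 + 2945797·30 = 91104158 (mod 403574189).
From x ≡ 91104158 (mod 403574189) write x = 91104158 + 403574189t. Substituting into x ≡ 160 (mod 193) gives 403574189t ≡ 108 (mod 193), and since 188⁻¹ ≡ 77 (mod 193), t ≡ 17. Hence x ≡ 91104158 + 403574189·17 = 6951865371 (mod 77889818477).

6951865371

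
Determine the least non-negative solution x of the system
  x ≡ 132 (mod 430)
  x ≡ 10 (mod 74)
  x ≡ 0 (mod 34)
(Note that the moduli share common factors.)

Combine the congruences pairwise.
gcd(430, 74) = 2 and 2 | (10 − 132), so the pair is consistent; merging gives x ≡ 6152 (mod 15910), where 15910 = lcm(430, 74).
gcd(15910, 34) = 2 and 2 | (0 − 6152), so the pair is consistent; merging gives x ≡ 260712 (mod 270470), where 270470 = lcm(15910, 34).
The solution is unique modulo lcm(430, 74, 34) = 270470.

260712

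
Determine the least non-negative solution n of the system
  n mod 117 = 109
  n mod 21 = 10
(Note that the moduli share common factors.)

gcd(117, 21) = 3 and 3 | (10 − 109), so the pair is consistent; merging gives n ≡ 577 (mod 819), where 819 = lcm(117, 21).
The solution is unique modulo lcm(117, 21) = 819.

577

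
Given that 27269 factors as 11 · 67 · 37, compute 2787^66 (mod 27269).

Mod 11: 2787 ≡ 4; by Fermat, exponent reduces to 66 mod 10 = 6; 4^6 ≡ 4 (mod 11).
Mod 67: 2787 ≡ 40; since 66 | 66, by Fermat 40^66 ≡ 1 (mod 67).
Mod 37: 2787 ≡ 12; by Fermat, exponent reduces to 66 mod 36 = 30; 12^30 ≡ 26 (mod 37).
Combine by CRT: x ≡ 4 (mod 11), x ≡ 1 (mod 67), x ≡ 26 (mod 37) ⇒ x ≡ 25260 (mod 27269).

25260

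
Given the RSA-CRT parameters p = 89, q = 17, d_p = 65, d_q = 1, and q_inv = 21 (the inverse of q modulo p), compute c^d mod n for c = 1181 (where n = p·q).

m₁ = c^(d_p) mod p: c ≡ 24 (mod 89), and 24^65 mod 89 = 6.
m₂ = c^(d_q) mod q: c ≡ 8 (mod 17), and 8^1 mod 17 = 8.
h = q_inv·(m₁ − m₂) mod p = 21·(6 − 8) mod 89 = 47.
m = m₂ + h·q = 8 + 47·17 = 807.

807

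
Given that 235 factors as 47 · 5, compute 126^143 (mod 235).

51

Mod 47: 126 ≡ 32; by Fermat, exponent reduces to 143 mod 46 = 5; 32^5 ≡ 4 (mod 47).
Mod 5: 126 ≡ 1; by Fermat, exponent reduces to 143 mod 4 = 3; 1^3 ≡ 1 (mod 5).
Combine by CRT: x ≡ 4 (mod 47), x ≡ 1 (mod 5) ⇒ x ≡ 51 (mod 235).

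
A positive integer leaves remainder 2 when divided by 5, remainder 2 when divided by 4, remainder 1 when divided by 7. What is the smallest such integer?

22

The moduli are pairwise coprime; N = 5·4·7 = 140.
N/5 = 28; 28 ≡ 3 (mod 5); 3·2 ≡ 1, so inverse 2.
N/4 = 35; 35 ≡ 3 (mod 4); 3·3 ≡ 1, so inverse 3.
N/7 = 20; 20 ≡ 6 (mod 7); 6·6 ≡ 1, so inverse 6.
x ≡ 2·28·2 + 2·35·3 + 1·20·6 = 442.
442 mod 140 = 22.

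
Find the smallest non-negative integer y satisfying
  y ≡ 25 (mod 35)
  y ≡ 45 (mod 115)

620

gcd(35, 115) = 5 and 5 | (45 − 25), so the pair is consistent; merging gives y ≡ 620 (mod 805), where 805 = lcm(35, 115).
The solution is unique modulo lcm(35, 115) = 805.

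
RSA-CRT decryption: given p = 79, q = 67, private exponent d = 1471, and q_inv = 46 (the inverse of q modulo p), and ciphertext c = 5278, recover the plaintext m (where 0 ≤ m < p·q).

1884

d_p = d mod (p−1) = 1471 mod 78 = 67; d_q = d mod (q−1) = 19.
m₁ = c^(d_p) mod p: c ≡ 64 (mod 79), and 64^67 mod 79 = 67.
m₂ = c^(d_q) mod q: c ≡ 52 (mod 67), and 52^19 mod 67 = 8.
h = q_inv·(m₁ − m₂) mod p = 46·(67 − 8) mod 79 = 28.
m = m₂ + h·q = 8 + 28·67 = 1884.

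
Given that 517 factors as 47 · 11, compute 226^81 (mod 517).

138

Mod 47: 226 ≡ 38; by Fermat, exponent reduces to 81 mod 46 = 35; 38^35 ≡ 44 (mod 47).
Mod 11: 226 ≡ 6; by Fermat, exponent reduces to 81 mod 10 = 1; 6^1 ≡ 6 (mod 11).
Combine by CRT: x ≡ 44 (mod 47), x ≡ 6 (mod 11) ⇒ x ≡ 138 (mod 517).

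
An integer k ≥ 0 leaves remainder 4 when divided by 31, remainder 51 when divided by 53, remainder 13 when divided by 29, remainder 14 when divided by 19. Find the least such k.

434810

The moduli are pairwise coprime; N = 31·53·29·19 = 905293.
N/31 = 29203; 29203 ≡ 1 (mod 31), inverse 1.
N/53 = 17081; 17081 ≡ 15 (mod 53); 15·46 ≡ 1, so inverse 46.
N/29 = 31217; 31217 ≡ 13 (mod 29); 13·9 ≡ 1, so inverse 9.
N/19 = 47647; 47647 ≡ 14 (mod 19); 14·15 ≡ 1, so inverse 15.
k ≡ 4·29203·1 + 51·17081·46 + 13·31217·9 + 14·47647·15 = 53847097.
53847097 mod 905293 = 434810.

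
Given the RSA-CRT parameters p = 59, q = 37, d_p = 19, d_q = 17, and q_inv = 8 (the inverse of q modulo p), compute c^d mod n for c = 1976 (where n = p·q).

1142

m₁ = c^(d_p) mod p: c ≡ 29 (mod 59), and 29^19 mod 59 = 21.
m₂ = c^(d_q) mod q: c ≡ 15 (mod 37), and 15^17 mod 37 = 32.
h = q_inv·(m₁ − m₂) mod p = 8·(21 − 32) mod 59 = 30.
m = m₂ + h·q = 32 + 30·37 = 1142.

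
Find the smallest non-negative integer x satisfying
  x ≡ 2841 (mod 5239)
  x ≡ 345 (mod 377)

34275

gcd(5239, 377) = 13 and 13 | (345 − 2841), so the pair is consistent; merging gives x ≡ 34275 (mod 151931), where 151931 = lcm(5239, 377).
The solution is unique modulo lcm(5239, 377) = 151931.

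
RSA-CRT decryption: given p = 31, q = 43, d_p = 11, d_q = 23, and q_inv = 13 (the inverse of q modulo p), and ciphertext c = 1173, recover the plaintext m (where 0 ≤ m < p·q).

m₁ = c^(d_p) mod p: c ≡ 26 (mod 31), and 26^11 mod 31 = 6.
m₂ = c^(d_q) mod q: c ≡ 12 (mod 43), and 12^23 mod 43 = 28.
h = q_inv·(m₁ − m₂) mod p = 13·(6 − 28) mod 31 = 24.
m = m₂ + h·q = 28 + 24·43 = 1060.

1060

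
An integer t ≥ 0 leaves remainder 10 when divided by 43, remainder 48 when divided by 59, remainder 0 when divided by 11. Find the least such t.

The moduli are pairwise coprime; N = 43·59·11 = 27907.
N/43 = 649; 649 ≡ 4 (mod 43); 4·11 ≡ 1, so inverse 11.
N/59 = 473; 473 ≡ 1 (mod 59), inverse 1.
N/11 = 2537; 2537 ≡ 7 (mod 11); 7·8 ≡ 1, so inverse 8.
t ≡ 10·649·11 + 48·473·1 + 0·2537·8 = 94094.
94094 mod 27907 = 10373.

10373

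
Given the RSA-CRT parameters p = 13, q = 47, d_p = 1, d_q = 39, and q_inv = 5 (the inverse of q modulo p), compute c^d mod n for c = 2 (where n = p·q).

m₁ = c^(d_p) mod p: c ≡ 2 (mod 13), and 2^1 mod 13 = 2.
m₂ = c^(d_q) mod q: c ≡ 2 (mod 47), and 2^39 mod 47 = 18.
h = q_inv·(m₁ − m₂) mod p = 5·(2 − 18) mod 13 = 11.
m = m₂ + h·q = 18 + 11·47 = 535.

535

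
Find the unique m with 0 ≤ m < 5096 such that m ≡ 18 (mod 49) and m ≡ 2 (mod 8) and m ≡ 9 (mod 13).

802

The moduli are pairwise coprime; N = 49·8·13 = 5096.
N/49 = 104; 104 ≡ 6 (mod 49); 6·41 ≡ 1, so inverse 41.
N/8 = 637; 637 ≡ 5 (mod 8); 5·5 ≡ 1, so inverse 5.
N/13 = 392; 392 ≡ 2 (mod 13); 2·7 ≡ 1, so inverse 7.
m ≡ 18·104·41 + 2·637·5 + 9·392·7 = 107818.
107818 mod 5096 = 802.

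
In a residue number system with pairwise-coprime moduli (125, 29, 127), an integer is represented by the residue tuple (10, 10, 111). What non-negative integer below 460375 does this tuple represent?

From x ≡ 10 (mod 125) write x = 10 + 125t. Substituting into x ≡ 10 (mod 29) gives 125t ≡ 0 (mod 29), and since 9⁻¹ ≡ 13 (mod 29), t ≡ 0. Hence x ≡ 10 + 125·0 = 10 (mod 3625).
From x ≡ 10 (mod 3625) write x = 10 + 3625t. Substituting into x ≡ 111 (mod 127) gives 3625t ≡ 101 (mod 127), and since 69⁻¹ ≡ 81 (mod 127), t ≡ 53. Hence x ≡ 10 + 3625·53 = 192135 (mod 460375).

192135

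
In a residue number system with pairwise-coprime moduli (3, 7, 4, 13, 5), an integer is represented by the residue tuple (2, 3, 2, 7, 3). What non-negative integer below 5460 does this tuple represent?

878

From x ≡ 2 (mod 3) write x = 2 + 3t. Substituting into x ≡ 3 (mod 7) gives 3t ≡ 1 (mod 7), and since 3⁻¹ ≡ 5 (mod 7), t ≡ 5. Hence x ≡ 2 + 3·5 = 17 (mod 21).
From x ≡ 17 (mod 21) write x = 17 + 21t. Substituting into x ≡ 2 (mod 4) gives 21t ≡ 1 (mod 4), and since 1⁻¹ ≡ 1 (mod 4), t ≡ 1. Hence x ≡ 17 + 21·1 = 38 (mod 84).
From x ≡ 38 (mod 84) write x = 38 + 84t. Substituting into x ≡ 7 (mod 13) gives 84t ≡ 8 (mod 13), and since 6⁻¹ ≡ 11 (mod 13), t ≡ 10. Hence x ≡ 38 + 84·10 = 878 (mod 1092).
From x ≡ 878 (mod 1092) write x = 878 + 1092t. Substituting into x ≡ 3 (mod 5) gives 1092t ≡ 0 (mod 5), and since 2⁻¹ ≡ 3 (mod 5), t ≡ 0. Hence x ≡ 878 + 1092·0 = 878 (mod 5460).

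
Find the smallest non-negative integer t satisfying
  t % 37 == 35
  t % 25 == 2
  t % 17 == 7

10802

The moduli are pairwise coprime; N = 37·25·17 = 15725.
N/37 = 425; 425 ≡ 18 (mod 37); 18·35 ≡ 1, so inverse 35.
N/25 = 629; 629 ≡ 4 (mod 25); 4·19 ≡ 1, so inverse 19.
N/17 = 925; 925 ≡ 7 (mod 17); 7·5 ≡ 1, so inverse 5.
t ≡ 35·425·35 + 2·629·19 + 7·925·5 = 576902.
576902 mod 15725 = 10802.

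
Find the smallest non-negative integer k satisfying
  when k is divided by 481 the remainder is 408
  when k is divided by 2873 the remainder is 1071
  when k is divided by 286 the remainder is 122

gcd(481, 2873) = 13 and 13 | (1071 − 408), so the pair is consistent; merging gives k ≡ 41293 (mod 106301), where 106301 = lcm(481, 2873).
gcd(106301, 286) = 13 and 13 | (122 − 41293), so the pair is consistent; merging gives k ≡ 360196 (mod 2338622), where 2338622 = lcm(106301, 286).
The solution is unique modulo lcm(481, 2873, 286) = 2338622.

360196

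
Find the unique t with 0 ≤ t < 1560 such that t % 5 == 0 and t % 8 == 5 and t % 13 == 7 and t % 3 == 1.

Combine the congruences pairwise.
From t ≡ 0 (mod 5) write t = 0 + 5s. Substituting into t ≡ 5 (mod 8) gives 5s ≡ 5 (mod 8), and since 5⁻¹ ≡ 5 (mod 8), s ≡ 1. Hence t ≡ 0 + 5·1 = 5 (mod 40).
From t ≡ 5 (mod 40) write t = 5 + 40s. Substituting into t ≡ 7 (mod 13) gives 40s ≡ 2 (mod 13), and since 1⁻¹ ≡ 1 (mod 13), s ≡ 2. Hence t ≡ 5 + 40·2 = 85 (mod 520).
From t ≡ 85 (mod 520) write t = 85 + 520s. Substituting into t ≡ 1 (mod 3) gives 520s ≡ 0 (mod 3), and since 1⁻¹ ≡ 1 (mod 3), s ≡ 0. Hence t ≡ 85 + 520·0 = 85 (mod 1560).

85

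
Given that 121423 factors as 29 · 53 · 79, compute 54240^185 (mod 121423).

53491

Mod 29: 54240 ≡ 10; by Fermat, exponent reduces to 185 mod 28 = 17; 10^17 ≡ 15 (mod 29).
Mod 53: 54240 ≡ 21; by Fermat, exponent reduces to 185 mod 52 = 29; 21^29 ≡ 14 (mod 53).
Mod 79: 54240 ≡ 46; by Fermat, exponent reduces to 185 mod 78 = 29; 46^29 ≡ 8 (mod 79).
Combine by CRT: x ≡ 15 (mod 29), x ≡ 14 (mod 53), x ≡ 8 (mod 79) ⇒ x ≡ 53491 (mod 121423).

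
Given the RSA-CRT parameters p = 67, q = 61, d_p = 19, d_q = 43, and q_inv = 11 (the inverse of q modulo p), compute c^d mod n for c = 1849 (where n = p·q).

m₁ = c^(d_p) mod p: c ≡ 40 (mod 67), and 40^19 mod 67 = 9.
m₂ = c^(d_q) mod q: c ≡ 19 (mod 61), and 19^43 mod 61 = 49.
h = q_inv·(m₁ − m₂) mod p = 11·(9 − 49) mod 67 = 29.
m = m₂ + h·q = 49 + 29·61 = 1818.

1818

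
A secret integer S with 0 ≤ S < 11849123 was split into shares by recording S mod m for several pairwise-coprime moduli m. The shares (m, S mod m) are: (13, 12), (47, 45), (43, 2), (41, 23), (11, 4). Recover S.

1998814

From S ≡ 12 (mod 13) write S = 12 + 13t. Substituting into S ≡ 45 (mod 47) gives 13t ≡ 33 (mod 47), and since 13⁻¹ ≡ 29 (mod 47), t ≡ 17. Hence S ≡ 12 + 13·17 = 233 (mod 611).
From S ≡ 233 (mod 611) write S = 233 + 611t. Substituting into S ≡ 2 (mod 43) gives 611t ≡ 27 (mod 43), and since 9⁻¹ ≡ 24 (mod 43), t ≡ 3. Hence S ≡ 233 + 611·3 = 2066 (mod 26273).
From S ≡ 2066 (mod 26273) write S = 2066 + 26273t. Substituting into S ≡ 23 (mod 41) gives 26273t ≡ 7 (mod 41), and since 33⁻¹ ≡ 5 (mod 41), t ≡ 35. Hence S ≡ 2066 + 26273·35 = 921621 (mod 1077193).
From S ≡ 921621 (mod 1077193) write S = 921621 + 1077193t. Substituting into S ≡ 4 (mod 11) gives 1077193t ≡ 7 (mod 11), and since 7⁻¹ ≡ 8 (mod 11), t ≡ 1. Hence S ≡ 921621 + 1077193·1 = 1998814 (mod 11849123).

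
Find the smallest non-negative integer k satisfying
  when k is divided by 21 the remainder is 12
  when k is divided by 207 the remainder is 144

558

Combine the congruences pairwise.
gcd(21, 207) = 3 and 3 | (144 − 12), so the pair is consistent; merging gives k ≡ 558 (mod 1449), where 1449 = lcm(21, 207).
The solution is unique modulo lcm(21, 207) = 1449.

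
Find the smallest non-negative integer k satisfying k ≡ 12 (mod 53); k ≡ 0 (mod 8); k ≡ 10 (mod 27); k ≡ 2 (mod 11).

The moduli are pairwise coprime; N = 53·8·27·11 = 125928.
N/53 = 2376; 2376 ≡ 44 (mod 53); 44·47 ≡ 1, so inverse 47.
N/8 = 15741; 15741 ≡ 5 (mod 8); 5·5 ≡ 1, so inverse 5.
N/27 = 4664; 4664 ≡ 20 (mod 27); 20·23 ≡ 1, so inverse 23.
N/11 = 11448; 11448 ≡ 8 (mod 11); 8·7 ≡ 1, so inverse 7.
k ≡ 12·2376·47 + 0·15741·5 + 10·4664·23 + 2·11448·7 = 2573056.
2573056 mod 125928 = 54496.

54496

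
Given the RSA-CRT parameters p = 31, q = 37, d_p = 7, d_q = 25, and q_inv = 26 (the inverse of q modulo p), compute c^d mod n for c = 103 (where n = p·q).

547

m₁ = c^(d_p) mod p: c ≡ 10 (mod 31), and 10^7 mod 31 = 20.
m₂ = c^(d_q) mod q: c ≡ 29 (mod 37), and 29^25 mod 37 = 29.
h = q_inv·(m₁ − m₂) mod p = 26·(20 − 29) mod 31 = 14.
m = m₂ + h·q = 29 + 14·37 = 547.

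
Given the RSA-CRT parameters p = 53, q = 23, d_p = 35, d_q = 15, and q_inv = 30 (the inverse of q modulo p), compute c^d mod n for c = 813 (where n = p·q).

416

m₁ = c^(d_p) mod p: c ≡ 18 (mod 53), and 18^35 mod 53 = 45.
m₂ = c^(d_q) mod q: c ≡ 8 (mod 23), and 8^15 mod 23 = 2.
h = q_inv·(m₁ − m₂) mod p = 30·(45 − 2) mod 53 = 18.
m = m₂ + h·q = 2 + 18·23 = 416.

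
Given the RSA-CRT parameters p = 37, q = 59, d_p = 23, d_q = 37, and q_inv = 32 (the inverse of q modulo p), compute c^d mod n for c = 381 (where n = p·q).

1433

m₁ = c^(d_p) mod p: c ≡ 11 (mod 37), and 11^23 mod 37 = 27.
m₂ = c^(d_q) mod q: c ≡ 27 (mod 59), and 27^37 mod 59 = 17.
h = q_inv·(m₁ − m₂) mod p = 32·(27 − 17) mod 37 = 24.
m = m₂ + h·q = 17 + 24·59 = 1433.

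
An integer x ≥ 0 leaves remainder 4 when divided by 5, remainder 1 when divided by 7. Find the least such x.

29

From x ≡ 4 (mod 5) write x = 4 + 5t. Substituting into x ≡ 1 (mod 7) gives 5t ≡ 4 (mod 7), and since 5⁻¹ ≡ 3 (mod 7), t ≡ 5. Hence x ≡ 4 + 5·5 = 29 (mod 35).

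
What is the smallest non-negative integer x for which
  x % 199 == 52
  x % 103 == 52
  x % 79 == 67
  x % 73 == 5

108634152

Combine the congruences pairwise.
From x ≡ 52 (mod 199) write x = 52 + 199t. Substituting into x ≡ 52 (mod 103) gives 199t ≡ 0 (mod 103), and since 96⁻¹ ≡ 44 (mod 103), t ≡ 0. Hence x ≡ 52 + 199·0 = 52 (mod 20497).
From x ≡ 52 (mod 20497) write x = 52 + 20497t. Substituting into x ≡ 67 (mod 79) gives 20497t ≡ 15 (mod 79), and since 36⁻¹ ≡ 11 (mod 79), t ≡ 7. Hence x ≡ 52 + 20497·7 = 143531 (mod 1619263).
From x ≡ 143531 (mod 1619263) write x = 143531 + 1619263t. Substituting into x ≡ 5 (mod 73) gives 1619263t ≡ 65 (mod 73), and since 50⁻¹ ≡ 19 (mod 73), t ≡ 67. Hence x ≡ 143531 + 1619263·67 = 108634152 (mod 118206199).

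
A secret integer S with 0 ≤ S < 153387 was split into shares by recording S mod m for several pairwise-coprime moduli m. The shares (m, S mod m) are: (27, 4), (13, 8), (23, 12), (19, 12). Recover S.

The moduli are pairwise coprime; N = 27·13·23·19 = 153387.
N/27 = 5681; 5681 ≡ 11 (mod 27); 11·5 ≡ 1, so inverse 5.
N/13 = 11799; 11799 ≡ 8 (mod 13); 8·5 ≡ 1, so inverse 5.
N/23 = 6669; 6669 ≡ 22 (mod 23); 22·22 ≡ 1, so inverse 22.
N/19 = 8073; 8073 ≡ 17 (mod 19); 17·9 ≡ 1, so inverse 9.
S ≡ 4·5681·5 + 8·11799·5 + 12·6669·22 + 12·8073·9 = 3218080.
3218080 mod 153387 = 150340.

150340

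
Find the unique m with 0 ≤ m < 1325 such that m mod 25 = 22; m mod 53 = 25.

1297

From m ≡ 22 (mod 25) write m = 22 + 25t. Substituting into m ≡ 25 (mod 53) gives 25t ≡ 3 (mod 53), and since 25⁻¹ ≡ 17 (mod 53), t ≡ 51. Hence m ≡ 22 + 25·51 = 1297 (mod 1325).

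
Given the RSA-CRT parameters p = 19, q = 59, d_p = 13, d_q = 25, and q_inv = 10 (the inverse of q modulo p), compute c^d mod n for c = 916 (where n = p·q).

541

m₁ = c^(d_p) mod p: c ≡ 4 (mod 19), and 4^13 mod 19 = 9.
m₂ = c^(d_q) mod q: c ≡ 31 (mod 59), and 31^25 mod 59 = 10.
h = q_inv·(m₁ − m₂) mod p = 10·(9 − 10) mod 19 = 9.
m = m₂ + h·q = 10 + 9·59 = 541.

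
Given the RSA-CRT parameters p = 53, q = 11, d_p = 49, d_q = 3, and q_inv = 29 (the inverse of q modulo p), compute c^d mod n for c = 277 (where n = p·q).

217

m₁ = c^(d_p) mod p: c ≡ 12 (mod 53), and 12^49 mod 53 = 5.
m₂ = c^(d_q) mod q: c ≡ 2 (mod 11), and 2^3 mod 11 = 8.
h = q_inv·(m₁ − m₂) mod p = 29·(5 − 8) mod 53 = 19.
m = m₂ + h·q = 8 + 19·11 = 217.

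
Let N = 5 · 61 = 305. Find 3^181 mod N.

Mod 5: 3 ≡ 3; by Fermat, exponent reduces to 181 mod 4 = 1; 3^1 ≡ 3 (mod 5).
Mod 61: 3 ≡ 3; by Fermat, exponent reduces to 181 mod 60 = 1; 3^1 ≡ 3 (mod 61).
Combine by CRT: x ≡ 3 (mod 5), x ≡ 3 (mod 61) ⇒ x ≡ 3 (mod 305).

3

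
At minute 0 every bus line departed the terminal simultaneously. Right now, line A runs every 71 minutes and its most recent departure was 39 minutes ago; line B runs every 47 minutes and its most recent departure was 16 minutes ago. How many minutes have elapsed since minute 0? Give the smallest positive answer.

From t ≡ 39 (mod 71) write t = 39 + 71s. Substituting into t ≡ 16 (mod 47) gives 71s ≡ 24 (mod 47), and since 24⁻¹ ≡ 2 (mod 47), s ≡ 1. Hence t ≡ 39 + 71·1 = 110 (mod 3337).

110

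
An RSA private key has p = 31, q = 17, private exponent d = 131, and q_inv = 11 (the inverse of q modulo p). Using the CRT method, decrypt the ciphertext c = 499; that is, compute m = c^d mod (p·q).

199

d_p = d mod (p−1) = 131 mod 30 = 11; d_q = d mod (q−1) = 3.
m₁ = c^(d_p) mod p: c ≡ 3 (mod 31), and 3^11 mod 31 = 13.
m₂ = c^(d_q) mod q: c ≡ 6 (mod 17), and 6^3 mod 17 = 12.
h = q_inv·(m₁ − m₂) mod p = 11·(13 − 12) mod 31 = 11.
m = m₂ + h·q = 12 + 11·17 = 199.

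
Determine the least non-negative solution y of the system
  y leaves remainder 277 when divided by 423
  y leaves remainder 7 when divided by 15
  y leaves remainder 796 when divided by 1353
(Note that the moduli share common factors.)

gcd(423, 15) = 3 and 3 | (7 − 277), so the pair is consistent; merging gives y ≡ 277 (mod 2115), where 2115 = lcm(423, 15).
gcd(2115, 1353) = 3 and 3 | (796 − 277), so the pair is consistent; merging gives y ≡ 598822 (mod 953865), where 953865 = lcm(2115, 1353).
The solution is unique modulo lcm(423, 15, 1353) = 953865.

598822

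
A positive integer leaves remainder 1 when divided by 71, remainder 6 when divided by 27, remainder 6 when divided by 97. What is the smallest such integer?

The moduli are pairwise coprime; N = 71·27·97 = 185949.
N/71 = 2619; 2619 ≡ 63 (mod 71); 63·62 ≡ 1, so inverse 62.
N/27 = 6887; 6887 ≡ 2 (mod 27); 2·14 ≡ 1, so inverse 14.
N/97 = 1917; 1917 ≡ 74 (mod 97); 74·59 ≡ 1, so inverse 59.
x ≡ 1·2619·62 + 6·6887·14 + 6·1917·59 = 1419504.
1419504 mod 185949 = 117861.

117861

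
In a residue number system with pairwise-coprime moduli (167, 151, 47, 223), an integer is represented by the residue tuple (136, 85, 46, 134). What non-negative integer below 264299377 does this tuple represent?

59065698

The moduli are pairwise coprime; N = 167·151·47·223 = 264299377.
N/167 = 1582631; 1582631 ≡ 139 (mod 167); 139·161 ≡ 1, so inverse 161.
N/151 = 1750327; 1750327 ≡ 86 (mod 151); 86·72 ≡ 1, so inverse 72.
N/47 = 5623391; 5623391 ≡ 29 (mod 47); 29·13 ≡ 1, so inverse 13.
N/223 = 1185199; 1185199 ≡ 177 (mod 223); 177·63 ≡ 1, so inverse 63.
x ≡ 136·1582631·161 + 85·1750327·72 + 46·5623391·13 + 134·1185199·63 = 58733527392.
58733527392 mod 264299377 = 59065698.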